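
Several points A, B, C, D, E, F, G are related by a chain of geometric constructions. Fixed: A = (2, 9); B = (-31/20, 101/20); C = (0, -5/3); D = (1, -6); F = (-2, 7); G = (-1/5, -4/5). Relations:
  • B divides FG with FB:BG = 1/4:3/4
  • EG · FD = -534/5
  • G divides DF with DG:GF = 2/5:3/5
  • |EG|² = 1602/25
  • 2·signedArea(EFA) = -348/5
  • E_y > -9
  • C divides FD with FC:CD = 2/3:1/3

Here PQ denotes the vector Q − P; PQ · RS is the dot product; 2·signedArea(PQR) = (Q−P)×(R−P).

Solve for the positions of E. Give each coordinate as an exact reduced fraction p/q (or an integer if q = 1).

E = (8/5, -43/5)

1. E_x = 8/5  [EG · FD = -534/5 ∩ 2·signedArea(EFA) = -348/5]
2. E_y = -43/5  [EG · FD = -534/5 ∩ 2·signedArea(EFA) = -348/5]
   → E = (8/5, -43/5)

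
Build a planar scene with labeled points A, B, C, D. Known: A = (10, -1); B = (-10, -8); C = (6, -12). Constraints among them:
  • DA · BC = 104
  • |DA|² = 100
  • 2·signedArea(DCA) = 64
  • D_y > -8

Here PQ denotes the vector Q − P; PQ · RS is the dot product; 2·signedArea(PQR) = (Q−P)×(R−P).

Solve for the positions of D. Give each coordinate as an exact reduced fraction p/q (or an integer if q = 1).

1. D_x = 2  [DA · BC = 104 ∩ 2·signedArea(DCA) = 64]
2. D_y = -7  [DA · BC = 104 ∩ 2·signedArea(DCA) = 64]
   → D = (2, -7)

D = (2, -7)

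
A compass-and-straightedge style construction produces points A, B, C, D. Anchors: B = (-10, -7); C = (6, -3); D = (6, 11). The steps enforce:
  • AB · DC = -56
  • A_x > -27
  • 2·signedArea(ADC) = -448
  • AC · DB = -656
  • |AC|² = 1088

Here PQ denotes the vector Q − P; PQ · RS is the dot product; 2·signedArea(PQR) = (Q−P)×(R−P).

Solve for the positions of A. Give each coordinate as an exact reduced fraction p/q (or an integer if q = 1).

1. A_x = -26  [AC · DB = -656 ∩ 2·signedArea(ADC) = -448]
2. A_y = -11  [AC · DB = -656 ∩ 2·signedArea(ADC) = -448]
   → A = (-26, -11)

A = (-26, -11)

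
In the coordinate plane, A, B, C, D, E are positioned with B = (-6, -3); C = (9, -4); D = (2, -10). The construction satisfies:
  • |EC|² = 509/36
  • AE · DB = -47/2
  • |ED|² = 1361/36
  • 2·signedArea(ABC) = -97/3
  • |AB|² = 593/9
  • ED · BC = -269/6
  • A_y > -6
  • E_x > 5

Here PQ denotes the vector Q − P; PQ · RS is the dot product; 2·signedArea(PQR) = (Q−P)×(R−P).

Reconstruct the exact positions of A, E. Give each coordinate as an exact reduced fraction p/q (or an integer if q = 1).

A = (5/3, -17/3)
E = (16/3, -29/6)

1. E_x = 16/3  [line -15·x + 1·y + 509/6 = 0 ∩ |ED|² = 1361/36]
2. E_y = -29/6  [line -15·x + 1·y + 509/6 = 0 ∩ |ED|² = 1361/36]
   → E = (16/3, -29/6)
3. A_x = 5/3  [2·signedArea(ABC) = -97/3 ∩ AE · DB = -47/2]
4. A_y = -17/3  [2·signedArea(ABC) = -97/3 ∩ AE · DB = -47/2]
   → A = (5/3, -17/3)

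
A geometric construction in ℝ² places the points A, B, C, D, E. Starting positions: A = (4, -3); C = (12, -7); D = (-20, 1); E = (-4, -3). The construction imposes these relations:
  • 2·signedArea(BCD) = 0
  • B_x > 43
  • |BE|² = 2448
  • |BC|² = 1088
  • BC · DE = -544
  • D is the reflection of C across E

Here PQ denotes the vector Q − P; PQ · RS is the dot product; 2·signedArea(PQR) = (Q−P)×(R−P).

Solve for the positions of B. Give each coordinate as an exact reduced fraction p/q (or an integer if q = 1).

1. B_x = 44  [2·signedArea(BCD) = 0 ∩ BC · DE = -544]
2. B_y = -15  [2·signedArea(BCD) = 0 ∩ BC · DE = -544]
   → B = (44, -15)

B = (44, -15)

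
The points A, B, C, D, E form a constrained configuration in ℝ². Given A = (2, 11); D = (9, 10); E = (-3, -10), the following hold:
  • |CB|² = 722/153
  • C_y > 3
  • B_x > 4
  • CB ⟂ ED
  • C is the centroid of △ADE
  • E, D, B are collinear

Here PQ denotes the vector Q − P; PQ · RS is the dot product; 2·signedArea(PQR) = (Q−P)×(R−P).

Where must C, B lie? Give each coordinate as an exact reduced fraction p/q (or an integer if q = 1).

B = (77/17, 130/51)
C = (8/3, 11/3)

1. C_x = 8/3  [C is the centroid of △ADE]
2. C_y = 11/3  [C is the centroid of △ADE]
   → C = (8/3, 11/3)
3. B_x = 77/17  [E, D, B are collinear ∩ CB ⟂ ED]
4. B_y = 130/51  [E, D, B are collinear ∩ CB ⟂ ED]
   → B = (77/17, 130/51)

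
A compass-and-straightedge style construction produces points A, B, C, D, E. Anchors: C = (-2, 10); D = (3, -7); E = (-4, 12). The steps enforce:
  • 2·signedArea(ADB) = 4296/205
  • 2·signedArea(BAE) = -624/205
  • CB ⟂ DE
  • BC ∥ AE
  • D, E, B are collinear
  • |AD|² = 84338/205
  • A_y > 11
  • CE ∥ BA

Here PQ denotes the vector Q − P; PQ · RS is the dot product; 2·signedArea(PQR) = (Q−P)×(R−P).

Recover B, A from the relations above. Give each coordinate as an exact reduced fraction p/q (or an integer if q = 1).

A = (-1048/205, 2376/205)
B = (-638/205, 1966/205)

1. B_x = -638/205  [D, E, B are collinear ∩ CB ⟂ DE]
2. B_y = 1966/205  [D, E, B are collinear ∩ CB ⟂ DE]
   → B = (-638/205, 1966/205)
3. A_x = -1048/205  [BC ∥ AE ∩ CE ∥ BA]
4. A_y = 2376/205  [BC ∥ AE ∩ CE ∥ BA]
   → A = (-1048/205, 2376/205)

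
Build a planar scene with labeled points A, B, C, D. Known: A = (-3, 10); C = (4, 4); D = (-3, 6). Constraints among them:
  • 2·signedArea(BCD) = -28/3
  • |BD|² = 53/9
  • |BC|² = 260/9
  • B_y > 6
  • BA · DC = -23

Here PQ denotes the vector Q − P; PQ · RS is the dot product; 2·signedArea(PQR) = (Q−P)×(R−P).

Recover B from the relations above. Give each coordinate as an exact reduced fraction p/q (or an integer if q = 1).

B = (-2/3, 20/3)

1. B_x = -2/3  [BA · DC = -23 ∩ 2·signedArea(BCD) = -28/3]
2. B_y = 20/3  [BA · DC = -23 ∩ 2·signedArea(BCD) = -28/3]
   → B = (-2/3, 20/3)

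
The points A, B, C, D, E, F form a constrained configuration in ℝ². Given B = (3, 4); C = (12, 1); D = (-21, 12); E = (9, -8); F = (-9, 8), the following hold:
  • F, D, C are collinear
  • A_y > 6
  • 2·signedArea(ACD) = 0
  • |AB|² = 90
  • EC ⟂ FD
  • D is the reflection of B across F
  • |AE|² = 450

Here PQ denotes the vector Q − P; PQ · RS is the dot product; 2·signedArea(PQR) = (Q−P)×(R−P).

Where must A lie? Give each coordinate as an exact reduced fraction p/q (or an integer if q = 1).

1. A_x = -6  [line -11·x + -33·y + 165 = 0 ∩ |AB|² = 90]
2. A_y = 7  [line -11·x + -33·y + 165 = 0 ∩ |AB|² = 90]
   → A = (-6, 7)

A = (-6, 7)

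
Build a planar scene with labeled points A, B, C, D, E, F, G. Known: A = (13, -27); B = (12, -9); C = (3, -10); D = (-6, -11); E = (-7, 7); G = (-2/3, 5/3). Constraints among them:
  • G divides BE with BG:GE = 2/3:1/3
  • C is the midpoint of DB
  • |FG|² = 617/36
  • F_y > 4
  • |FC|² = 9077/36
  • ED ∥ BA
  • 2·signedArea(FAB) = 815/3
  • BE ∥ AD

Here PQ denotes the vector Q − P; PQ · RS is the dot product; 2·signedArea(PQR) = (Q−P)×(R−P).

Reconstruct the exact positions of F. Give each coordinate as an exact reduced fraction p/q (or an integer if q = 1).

1. F_x = -23/6  [line -18·x + -1·y + -194/3 = 0 ∩ |FC|² = 9077/36]
2. F_y = 13/3  [line -18·x + -1·y + -194/3 = 0 ∩ |FC|² = 9077/36]
   → F = (-23/6, 13/3)

F = (-23/6, 13/3)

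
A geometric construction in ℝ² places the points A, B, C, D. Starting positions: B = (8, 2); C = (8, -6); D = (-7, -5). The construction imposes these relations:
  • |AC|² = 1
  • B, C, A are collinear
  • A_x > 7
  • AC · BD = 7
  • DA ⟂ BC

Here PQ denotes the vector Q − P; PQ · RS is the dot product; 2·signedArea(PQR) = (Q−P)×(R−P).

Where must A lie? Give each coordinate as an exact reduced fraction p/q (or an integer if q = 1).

A = (8, -5)

1. A_x = 8  [B, C, A are collinear ∩ DA ⟂ BC]
2. A_y = -5  [B, C, A are collinear ∩ DA ⟂ BC]
   → A = (8, -5)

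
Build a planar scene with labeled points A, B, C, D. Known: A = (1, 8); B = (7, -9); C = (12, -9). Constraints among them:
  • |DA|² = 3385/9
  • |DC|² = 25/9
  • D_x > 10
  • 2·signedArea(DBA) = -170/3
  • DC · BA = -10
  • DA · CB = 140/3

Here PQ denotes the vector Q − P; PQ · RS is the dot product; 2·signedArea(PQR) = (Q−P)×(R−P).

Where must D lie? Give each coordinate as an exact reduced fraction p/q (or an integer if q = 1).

D = (31/3, -9)

1. D_x = 31/3  [DC · BA = -10 ∩ 2·signedArea(DBA) = -170/3]
2. D_y = -9  [DC · BA = -10 ∩ 2·signedArea(DBA) = -170/3]
   → D = (31/3, -9)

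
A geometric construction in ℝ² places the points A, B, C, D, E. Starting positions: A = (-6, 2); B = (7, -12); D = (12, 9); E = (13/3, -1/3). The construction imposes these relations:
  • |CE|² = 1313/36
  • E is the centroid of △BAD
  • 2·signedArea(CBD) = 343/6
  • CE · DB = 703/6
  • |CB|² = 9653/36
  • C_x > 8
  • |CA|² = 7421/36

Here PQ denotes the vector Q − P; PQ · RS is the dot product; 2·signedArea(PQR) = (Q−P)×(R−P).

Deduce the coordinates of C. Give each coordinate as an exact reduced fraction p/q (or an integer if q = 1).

1. C_x = 49/6  [2·signedArea(CBD) = 343/6 ∩ CE · DB = 703/6]
2. C_y = 13/3  [2·signedArea(CBD) = 343/6 ∩ CE · DB = 703/6]
   → C = (49/6, 13/3)

C = (49/6, 13/3)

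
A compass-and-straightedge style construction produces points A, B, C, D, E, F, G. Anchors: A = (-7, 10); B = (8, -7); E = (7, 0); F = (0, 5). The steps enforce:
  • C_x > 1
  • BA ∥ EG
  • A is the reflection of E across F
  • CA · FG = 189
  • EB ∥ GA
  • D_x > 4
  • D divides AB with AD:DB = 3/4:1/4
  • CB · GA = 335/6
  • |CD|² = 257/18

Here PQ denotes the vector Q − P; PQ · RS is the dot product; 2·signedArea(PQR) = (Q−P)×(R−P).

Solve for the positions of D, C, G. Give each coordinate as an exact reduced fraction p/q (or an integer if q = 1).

1. D_x = 17/4  [D divides AB with AD:DB = 3/4:1/4]
2. D_y = -11/4  [D divides AB with AD:DB = 3/4:1/4]
   → D = (17/4, -11/4)
3. G_x = -8  [EB ∥ GA ∩ BA ∥ EG]
4. G_y = 17  [EB ∥ GA ∩ BA ∥ EG]
   → G = (-8, 17)
5. C_x = 7/4  [CB · GA = 335/6 ∩ CA · FG = 189]
6. C_y = 1/12  [CB · GA = 335/6 ∩ CA · FG = 189]
   → C = (7/4, 1/12)

C = (7/4, 1/12)
D = (17/4, -11/4)
G = (-8, 17)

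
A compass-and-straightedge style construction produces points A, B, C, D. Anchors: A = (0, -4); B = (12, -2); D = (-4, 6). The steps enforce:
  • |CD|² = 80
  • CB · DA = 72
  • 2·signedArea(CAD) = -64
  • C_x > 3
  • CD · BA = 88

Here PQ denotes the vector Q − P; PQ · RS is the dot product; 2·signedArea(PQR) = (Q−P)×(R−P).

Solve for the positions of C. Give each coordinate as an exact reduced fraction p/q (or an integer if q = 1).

C = (4, 2)

1. C_x = 4  [2·signedArea(CAD) = -64 ∩ CB · DA = 72]
2. C_y = 2  [2·signedArea(CAD) = -64 ∩ CB · DA = 72]
   → C = (4, 2)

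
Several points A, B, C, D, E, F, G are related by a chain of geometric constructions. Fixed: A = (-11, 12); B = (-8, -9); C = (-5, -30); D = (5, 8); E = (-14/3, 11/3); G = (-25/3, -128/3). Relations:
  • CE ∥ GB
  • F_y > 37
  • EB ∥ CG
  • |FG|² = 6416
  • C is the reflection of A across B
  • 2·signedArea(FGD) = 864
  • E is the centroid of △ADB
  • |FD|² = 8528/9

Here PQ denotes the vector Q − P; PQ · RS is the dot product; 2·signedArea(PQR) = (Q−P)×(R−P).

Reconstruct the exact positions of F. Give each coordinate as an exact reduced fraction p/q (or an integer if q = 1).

1. F_x = -13/3  [line -152/3·x + 40/3·y + -2152/3 = 0 ∩ |FG|² = 6416]
2. F_y = 112/3  [line -152/3·x + 40/3·y + -2152/3 = 0 ∩ |FG|² = 6416]
   → F = (-13/3, 112/3)

F = (-13/3, 112/3)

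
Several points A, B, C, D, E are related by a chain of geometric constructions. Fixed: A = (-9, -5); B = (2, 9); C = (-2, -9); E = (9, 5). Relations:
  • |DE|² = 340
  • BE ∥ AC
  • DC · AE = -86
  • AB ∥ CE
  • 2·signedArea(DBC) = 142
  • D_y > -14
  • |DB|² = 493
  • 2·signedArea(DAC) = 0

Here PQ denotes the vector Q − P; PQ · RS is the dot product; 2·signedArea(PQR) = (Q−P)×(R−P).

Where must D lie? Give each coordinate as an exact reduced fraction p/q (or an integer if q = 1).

D = (5, -13)

1. D_x = 5  [2·signedArea(DAC) = 0 ∩ 2·signedArea(DBC) = 142]
2. D_y = -13  [2·signedArea(DAC) = 0 ∩ 2·signedArea(DBC) = 142]
   → D = (5, -13)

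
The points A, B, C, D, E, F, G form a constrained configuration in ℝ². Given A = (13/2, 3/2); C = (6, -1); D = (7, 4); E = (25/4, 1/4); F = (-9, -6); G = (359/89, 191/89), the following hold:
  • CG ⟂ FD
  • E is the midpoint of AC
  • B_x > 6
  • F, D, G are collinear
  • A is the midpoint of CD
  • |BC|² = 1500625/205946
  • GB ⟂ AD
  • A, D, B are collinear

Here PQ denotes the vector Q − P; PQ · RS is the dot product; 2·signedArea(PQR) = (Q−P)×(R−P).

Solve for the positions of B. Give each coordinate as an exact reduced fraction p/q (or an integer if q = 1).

B = (15109/2314, 3811/2314)

1. B_x = 15109/2314  [A, D, B are collinear ∩ GB ⟂ AD]
2. B_y = 3811/2314  [A, D, B are collinear ∩ GB ⟂ AD]
   → B = (15109/2314, 3811/2314)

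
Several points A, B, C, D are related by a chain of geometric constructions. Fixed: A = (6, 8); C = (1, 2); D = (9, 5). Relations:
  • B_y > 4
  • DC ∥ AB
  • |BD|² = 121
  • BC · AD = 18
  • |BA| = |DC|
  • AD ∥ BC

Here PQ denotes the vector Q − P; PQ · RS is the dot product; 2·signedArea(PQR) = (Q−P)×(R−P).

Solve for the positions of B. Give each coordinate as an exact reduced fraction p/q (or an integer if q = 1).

B = (-2, 5)

1. B_x = -2  [AD ∥ BC ∩ DC ∥ AB]
2. B_y = 5  [AD ∥ BC ∩ DC ∥ AB]
   → B = (-2, 5)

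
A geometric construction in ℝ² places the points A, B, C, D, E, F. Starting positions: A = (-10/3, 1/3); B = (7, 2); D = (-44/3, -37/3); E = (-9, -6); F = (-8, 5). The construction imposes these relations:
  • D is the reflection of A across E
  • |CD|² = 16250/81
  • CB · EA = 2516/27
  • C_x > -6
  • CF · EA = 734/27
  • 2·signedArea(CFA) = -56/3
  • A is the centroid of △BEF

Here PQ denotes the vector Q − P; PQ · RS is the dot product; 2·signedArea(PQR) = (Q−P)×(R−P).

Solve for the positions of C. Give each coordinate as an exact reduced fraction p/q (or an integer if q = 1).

C = (-47/9, -16/9)

1. C_x = -47/9  [CB · EA = 2516/27 ∩ 2·signedArea(CFA) = -56/3]
2. C_y = -16/9  [CB · EA = 2516/27 ∩ 2·signedArea(CFA) = -56/3]
   → C = (-47/9, -16/9)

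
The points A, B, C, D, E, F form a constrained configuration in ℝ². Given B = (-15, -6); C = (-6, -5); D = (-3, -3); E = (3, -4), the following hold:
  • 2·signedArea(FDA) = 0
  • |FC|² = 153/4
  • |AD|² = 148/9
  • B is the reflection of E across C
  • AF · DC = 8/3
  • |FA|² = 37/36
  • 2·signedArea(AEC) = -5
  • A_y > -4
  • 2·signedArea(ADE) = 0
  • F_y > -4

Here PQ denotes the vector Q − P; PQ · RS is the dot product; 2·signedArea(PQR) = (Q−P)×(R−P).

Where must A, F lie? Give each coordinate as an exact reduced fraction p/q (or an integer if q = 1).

1. A_x = 1  [2·signedArea(ADE) = 0 ∩ 2·signedArea(AEC) = -5]
2. A_y = -11/3  [2·signedArea(ADE) = 0 ∩ 2·signedArea(AEC) = -5]
   → A = (1, -11/3)
3. F_x = 0  [2·signedArea(FDA) = 0 ∩ AF · DC = 8/3]
4. F_y = -7/2  [2·signedArea(FDA) = 0 ∩ AF · DC = 8/3]
   → F = (0, -7/2)

A = (1, -11/3)
F = (0, -7/2)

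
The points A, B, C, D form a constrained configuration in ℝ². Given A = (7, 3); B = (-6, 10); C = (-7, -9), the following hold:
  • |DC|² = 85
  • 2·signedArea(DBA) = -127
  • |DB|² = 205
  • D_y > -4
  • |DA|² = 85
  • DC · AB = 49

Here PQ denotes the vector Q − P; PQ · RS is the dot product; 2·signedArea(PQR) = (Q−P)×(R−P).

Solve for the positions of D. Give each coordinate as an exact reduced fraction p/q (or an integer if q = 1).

1. D_x = 0  [DC · AB = 49 ∩ 2·signedArea(DBA) = -127]
2. D_y = -3  [DC · AB = 49 ∩ 2·signedArea(DBA) = -127]
   → D = (0, -3)

D = (0, -3)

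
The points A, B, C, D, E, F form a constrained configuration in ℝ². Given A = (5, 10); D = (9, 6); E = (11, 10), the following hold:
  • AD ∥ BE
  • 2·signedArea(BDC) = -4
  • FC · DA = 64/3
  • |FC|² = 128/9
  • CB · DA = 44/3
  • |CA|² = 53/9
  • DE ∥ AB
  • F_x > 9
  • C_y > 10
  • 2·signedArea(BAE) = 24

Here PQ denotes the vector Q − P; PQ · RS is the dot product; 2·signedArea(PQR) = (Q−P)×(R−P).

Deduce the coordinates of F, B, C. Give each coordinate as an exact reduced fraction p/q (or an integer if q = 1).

1. B_x = 7  [AD ∥ BE ∩ DE ∥ AB]
2. B_y = 14  [AD ∥ BE ∩ DE ∥ AB]
   → B = (7, 14)
3. C_x = 22/3  [CB · DA = 44/3 ∩ 2·signedArea(BDC) = -4]
4. C_y = 32/3  [CB · DA = 44/3 ∩ 2·signedArea(BDC) = -4]
   → C = (22/3, 32/3)
5. F_x = 10  [line 4·x + -4·y + -8 = 0 ∩ |FC|² = 128/9]
6. F_y = 8  [line 4·x + -4·y + -8 = 0 ∩ |FC|² = 128/9]
   → F = (10, 8)

B = (7, 14)
C = (22/3, 32/3)
F = (10, 8)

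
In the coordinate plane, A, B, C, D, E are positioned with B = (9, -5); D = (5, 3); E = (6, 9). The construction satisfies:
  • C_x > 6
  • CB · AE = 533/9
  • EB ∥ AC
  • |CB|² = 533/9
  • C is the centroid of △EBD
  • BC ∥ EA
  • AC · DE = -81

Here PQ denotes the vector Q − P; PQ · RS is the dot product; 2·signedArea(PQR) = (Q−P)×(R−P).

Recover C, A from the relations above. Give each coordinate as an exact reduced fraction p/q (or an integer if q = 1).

A = (11/3, 49/3)
C = (20/3, 7/3)

1. C_x = 20/3  [C is the centroid of △EBD]
2. C_y = 7/3  [C is the centroid of △EBD]
   → C = (20/3, 7/3)
3. A_x = 11/3  [EB ∥ AC ∩ BC ∥ EA]
4. A_y = 49/3  [EB ∥ AC ∩ BC ∥ EA]
   → A = (11/3, 49/3)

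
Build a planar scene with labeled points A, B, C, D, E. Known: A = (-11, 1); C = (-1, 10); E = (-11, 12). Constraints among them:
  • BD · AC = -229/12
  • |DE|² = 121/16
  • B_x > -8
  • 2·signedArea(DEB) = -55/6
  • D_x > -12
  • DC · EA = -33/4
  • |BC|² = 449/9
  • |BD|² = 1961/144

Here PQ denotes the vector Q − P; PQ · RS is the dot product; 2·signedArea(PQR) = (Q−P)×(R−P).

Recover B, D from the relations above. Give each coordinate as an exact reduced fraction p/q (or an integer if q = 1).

1. D_y = 37/4  [DC · EA = -33/4]
2. D_x = -11  [|DE|² = 121/16]
   → D = (-11, 37/4)
3. B_x = -23/3  [BD · AC = -229/12 ∩ 2·signedArea(DEB) = -55/6]
4. B_y = 23/3  [BD · AC = -229/12 ∩ 2·signedArea(DEB) = -55/6]
   → B = (-23/3, 23/3)

B = (-23/3, 23/3)
D = (-11, 37/4)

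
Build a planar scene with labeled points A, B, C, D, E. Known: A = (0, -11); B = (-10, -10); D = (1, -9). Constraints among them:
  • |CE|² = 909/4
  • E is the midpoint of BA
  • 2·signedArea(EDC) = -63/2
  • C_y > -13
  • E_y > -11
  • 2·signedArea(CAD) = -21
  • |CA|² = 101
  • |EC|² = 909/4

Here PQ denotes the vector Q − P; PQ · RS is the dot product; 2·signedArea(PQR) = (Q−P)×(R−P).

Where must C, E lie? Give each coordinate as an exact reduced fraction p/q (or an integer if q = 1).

C = (10, -12)
E = (-5, -21/2)

1. C_x = 10  [line -2·x + 1·y + 32 = 0 ∩ |CA|² = 101]
2. C_y = -12  [line -2·x + 1·y + 32 = 0 ∩ |CA|² = 101]
   → C = (10, -12)
3. E_x = -5  [E is the midpoint of BA]
4. E_y = -21/2  [E is the midpoint of BA]
   → E = (-5, -21/2)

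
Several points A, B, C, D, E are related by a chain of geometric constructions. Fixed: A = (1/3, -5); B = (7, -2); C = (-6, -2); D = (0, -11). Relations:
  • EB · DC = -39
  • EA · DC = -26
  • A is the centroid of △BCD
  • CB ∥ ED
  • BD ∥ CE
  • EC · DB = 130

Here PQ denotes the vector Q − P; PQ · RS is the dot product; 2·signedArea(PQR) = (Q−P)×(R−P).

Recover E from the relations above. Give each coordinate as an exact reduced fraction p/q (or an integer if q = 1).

E = (-13, -11)

1. E_x = -13  [CB ∥ ED ∩ BD ∥ CE]
2. E_y = -11  [CB ∥ ED ∩ BD ∥ CE]
   → E = (-13, -11)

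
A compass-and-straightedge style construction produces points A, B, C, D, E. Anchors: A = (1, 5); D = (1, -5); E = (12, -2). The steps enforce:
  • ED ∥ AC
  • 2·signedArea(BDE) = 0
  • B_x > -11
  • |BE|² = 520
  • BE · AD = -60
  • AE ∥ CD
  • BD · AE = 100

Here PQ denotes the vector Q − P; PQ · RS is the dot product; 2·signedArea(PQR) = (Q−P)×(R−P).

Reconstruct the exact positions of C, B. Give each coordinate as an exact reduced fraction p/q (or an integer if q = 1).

1. C_x = -10  [AE ∥ CD ∩ ED ∥ AC]
2. C_y = 2  [AE ∥ CD ∩ ED ∥ AC]
   → C = (-10, 2)
3. B_x = -10  [2·signedArea(BDE) = 0 ∩ BD · AE = 100]
4. B_y = -8  [2·signedArea(BDE) = 0 ∩ BD · AE = 100]
   → B = (-10, -8)

B = (-10, -8)
C = (-10, 2)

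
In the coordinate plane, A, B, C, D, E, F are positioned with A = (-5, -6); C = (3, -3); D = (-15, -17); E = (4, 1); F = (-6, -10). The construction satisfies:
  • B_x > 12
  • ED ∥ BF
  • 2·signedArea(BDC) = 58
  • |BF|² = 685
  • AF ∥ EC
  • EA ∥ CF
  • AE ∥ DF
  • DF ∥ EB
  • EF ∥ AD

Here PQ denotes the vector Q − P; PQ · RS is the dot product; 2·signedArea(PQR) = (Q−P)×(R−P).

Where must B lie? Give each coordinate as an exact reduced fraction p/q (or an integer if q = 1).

1. B_x = 13  [ED ∥ BF ∩ DF ∥ EB]
2. B_y = 8  [ED ∥ BF ∩ DF ∥ EB]
   → B = (13, 8)

B = (13, 8)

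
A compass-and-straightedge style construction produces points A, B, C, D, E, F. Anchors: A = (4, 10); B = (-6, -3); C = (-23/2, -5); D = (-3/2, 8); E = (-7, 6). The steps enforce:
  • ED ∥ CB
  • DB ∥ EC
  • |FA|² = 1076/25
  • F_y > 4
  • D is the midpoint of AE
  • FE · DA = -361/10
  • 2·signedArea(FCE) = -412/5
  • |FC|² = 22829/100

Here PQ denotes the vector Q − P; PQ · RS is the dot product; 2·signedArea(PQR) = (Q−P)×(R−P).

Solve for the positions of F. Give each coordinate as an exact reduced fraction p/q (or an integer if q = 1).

1. F_x = 0  [2·signedArea(FCE) = -412/5 ∩ FE · DA = -361/10]
2. F_y = 24/5  [2·signedArea(FCE) = -412/5 ∩ FE · DA = -361/10]
   → F = (0, 24/5)

F = (0, 24/5)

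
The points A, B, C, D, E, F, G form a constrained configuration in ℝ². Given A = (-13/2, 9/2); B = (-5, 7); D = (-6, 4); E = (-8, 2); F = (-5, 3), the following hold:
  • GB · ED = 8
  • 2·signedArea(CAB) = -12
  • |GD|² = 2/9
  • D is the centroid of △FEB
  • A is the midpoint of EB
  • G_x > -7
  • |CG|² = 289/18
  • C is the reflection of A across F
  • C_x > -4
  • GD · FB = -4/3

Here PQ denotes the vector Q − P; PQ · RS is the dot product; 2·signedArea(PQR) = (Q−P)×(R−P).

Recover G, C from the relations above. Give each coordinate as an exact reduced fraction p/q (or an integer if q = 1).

C = (-7/2, 3/2)
G = (-19/3, 13/3)

1. G_x = -19/3  [GD · FB = -4/3 ∩ GB · ED = 8]
2. G_y = 13/3  [GD · FB = -4/3 ∩ GB · ED = 8]
   → G = (-19/3, 13/3)
3. C_x = -7/2  [C is the reflection of A across F]
4. C_y = 3/2  [C is the reflection of A across F]
   → C = (-7/2, 3/2)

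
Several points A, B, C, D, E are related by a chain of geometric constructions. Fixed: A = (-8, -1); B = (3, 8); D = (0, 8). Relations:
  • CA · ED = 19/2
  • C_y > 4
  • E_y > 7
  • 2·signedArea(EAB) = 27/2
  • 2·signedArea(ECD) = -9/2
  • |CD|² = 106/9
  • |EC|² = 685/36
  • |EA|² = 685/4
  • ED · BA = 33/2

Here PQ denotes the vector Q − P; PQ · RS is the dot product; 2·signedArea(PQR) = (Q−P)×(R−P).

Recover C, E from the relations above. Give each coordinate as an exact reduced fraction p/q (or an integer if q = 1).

1. E_x = 3/2  [2·signedArea(EAB) = 27/2 ∩ ED · BA = 33/2]
2. E_y = 8  [2·signedArea(EAB) = 27/2 ∩ ED · BA = 33/2]
   → E = (3/2, 8)
3. C_x = -5/3  [CA · ED = 19/2 ∩ 2·signedArea(ECD) = -9/2]
4. C_y = 5  [CA · ED = 19/2 ∩ 2·signedArea(ECD) = -9/2]
   → C = (-5/3, 5)

C = (-5/3, 5)
E = (3/2, 8)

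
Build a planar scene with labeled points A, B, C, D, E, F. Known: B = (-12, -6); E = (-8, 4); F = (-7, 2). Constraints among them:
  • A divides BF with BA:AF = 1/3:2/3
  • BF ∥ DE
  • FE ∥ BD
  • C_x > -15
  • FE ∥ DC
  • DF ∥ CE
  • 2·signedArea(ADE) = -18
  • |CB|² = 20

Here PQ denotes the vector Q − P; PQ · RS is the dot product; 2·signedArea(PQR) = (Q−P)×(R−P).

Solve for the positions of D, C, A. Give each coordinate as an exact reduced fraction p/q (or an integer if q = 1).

1. D_x = -13  [BF ∥ DE ∩ FE ∥ BD]
2. D_y = -4  [BF ∥ DE ∩ FE ∥ BD]
   → D = (-13, -4)
3. C_x = -14  [DF ∥ CE ∩ FE ∥ DC]
4. C_y = -2  [DF ∥ CE ∩ FE ∥ DC]
   → C = (-14, -2)
5. A_x = -31/3  [A divides BF with BA:AF = 1/3:2/3]
6. A_y = -10/3  [A divides BF with BA:AF = 1/3:2/3]
   → A = (-31/3, -10/3)

A = (-31/3, -10/3)
C = (-14, -2)
D = (-13, -4)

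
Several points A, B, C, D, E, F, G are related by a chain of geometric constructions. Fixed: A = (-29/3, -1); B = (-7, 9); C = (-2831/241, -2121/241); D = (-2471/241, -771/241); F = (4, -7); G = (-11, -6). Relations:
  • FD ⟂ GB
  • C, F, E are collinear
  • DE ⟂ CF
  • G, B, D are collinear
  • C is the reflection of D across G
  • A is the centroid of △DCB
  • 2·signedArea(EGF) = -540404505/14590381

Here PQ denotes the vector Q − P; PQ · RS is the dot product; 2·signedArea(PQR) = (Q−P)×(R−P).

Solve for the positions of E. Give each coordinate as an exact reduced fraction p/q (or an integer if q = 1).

E = (-140652071/14590381, -124892061/14590381)

1. E_x = -140652071/14590381  [C, F, E are collinear ∩ DE ⟂ CF]
2. E_y = -124892061/14590381  [C, F, E are collinear ∩ DE ⟂ CF]
   → E = (-140652071/14590381, -124892061/14590381)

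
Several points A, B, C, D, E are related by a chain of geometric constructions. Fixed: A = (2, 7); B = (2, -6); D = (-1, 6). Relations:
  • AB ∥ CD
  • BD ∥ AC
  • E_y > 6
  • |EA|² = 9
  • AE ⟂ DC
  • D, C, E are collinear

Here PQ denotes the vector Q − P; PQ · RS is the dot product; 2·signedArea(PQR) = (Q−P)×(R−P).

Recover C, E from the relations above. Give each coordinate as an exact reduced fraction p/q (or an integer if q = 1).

1. C_x = -1  [AB ∥ CD ∩ BD ∥ AC]
2. C_y = 19  [AB ∥ CD ∩ BD ∥ AC]
   → C = (-1, 19)
3. E_x = -1  [D, C, E are collinear ∩ AE ⟂ DC]
4. E_y = 7  [D, C, E are collinear ∩ AE ⟂ DC]
   → E = (-1, 7)

C = (-1, 19)
E = (-1, 7)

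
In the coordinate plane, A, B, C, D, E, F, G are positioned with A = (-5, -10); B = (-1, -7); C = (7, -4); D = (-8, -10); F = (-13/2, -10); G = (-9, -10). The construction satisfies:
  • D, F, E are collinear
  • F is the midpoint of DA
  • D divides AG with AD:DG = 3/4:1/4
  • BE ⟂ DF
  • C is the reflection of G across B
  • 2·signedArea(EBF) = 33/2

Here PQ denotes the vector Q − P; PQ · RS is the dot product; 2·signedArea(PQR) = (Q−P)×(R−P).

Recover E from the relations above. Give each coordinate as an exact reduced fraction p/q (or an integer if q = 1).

1. E_x = -1  [D, F, E are collinear ∩ BE ⟂ DF]
2. E_y = -10  [D, F, E are collinear ∩ BE ⟂ DF]
   → E = (-1, -10)

E = (-1, -10)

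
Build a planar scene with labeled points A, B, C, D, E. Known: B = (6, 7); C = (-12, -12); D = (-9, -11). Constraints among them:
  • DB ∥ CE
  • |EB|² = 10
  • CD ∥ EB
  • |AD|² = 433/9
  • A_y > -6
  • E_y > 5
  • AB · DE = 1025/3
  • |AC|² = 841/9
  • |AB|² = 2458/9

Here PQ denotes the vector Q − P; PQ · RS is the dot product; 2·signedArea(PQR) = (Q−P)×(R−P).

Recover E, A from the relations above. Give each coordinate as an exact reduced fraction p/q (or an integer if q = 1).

1. E_x = 3  [CD ∥ EB ∩ DB ∥ CE]
2. E_y = 6  [CD ∥ EB ∩ DB ∥ CE]
   → E = (3, 6)
3. A_x = -5  [line -12·x + -17·y + -452/3 = 0 ∩ |AD|² = 433/9]
4. A_y = -16/3  [line -12·x + -17·y + -452/3 = 0 ∩ |AD|² = 433/9]
   → A = (-5, -16/3)

A = (-5, -16/3)
E = (3, 6)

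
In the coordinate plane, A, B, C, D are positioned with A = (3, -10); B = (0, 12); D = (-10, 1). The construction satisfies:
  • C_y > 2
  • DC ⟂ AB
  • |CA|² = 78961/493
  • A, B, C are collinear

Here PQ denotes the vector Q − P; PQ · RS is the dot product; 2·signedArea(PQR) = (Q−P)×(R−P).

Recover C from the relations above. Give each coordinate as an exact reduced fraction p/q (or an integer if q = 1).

C = (636/493, 1252/493)

1. C_x = 636/493  [A, B, C are collinear ∩ DC ⟂ AB]
2. C_y = 1252/493  [A, B, C are collinear ∩ DC ⟂ AB]
   → C = (636/493, 1252/493)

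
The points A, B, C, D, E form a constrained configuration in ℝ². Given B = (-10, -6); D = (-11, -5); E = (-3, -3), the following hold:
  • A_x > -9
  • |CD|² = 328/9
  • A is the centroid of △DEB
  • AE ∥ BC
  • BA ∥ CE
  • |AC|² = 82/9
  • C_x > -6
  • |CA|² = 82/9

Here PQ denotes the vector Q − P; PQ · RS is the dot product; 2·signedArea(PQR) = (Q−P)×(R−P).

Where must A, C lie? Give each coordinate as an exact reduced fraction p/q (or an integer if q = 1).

A = (-8, -14/3)
C = (-5, -13/3)

1. A_x = -8  [A is the centroid of △DEB]
2. A_y = -14/3  [A is the centroid of △DEB]
   → A = (-8, -14/3)
3. C_x = -5  [BA ∥ CE ∩ AE ∥ BC]
4. C_y = -13/3  [BA ∥ CE ∩ AE ∥ BC]
   → C = (-5, -13/3)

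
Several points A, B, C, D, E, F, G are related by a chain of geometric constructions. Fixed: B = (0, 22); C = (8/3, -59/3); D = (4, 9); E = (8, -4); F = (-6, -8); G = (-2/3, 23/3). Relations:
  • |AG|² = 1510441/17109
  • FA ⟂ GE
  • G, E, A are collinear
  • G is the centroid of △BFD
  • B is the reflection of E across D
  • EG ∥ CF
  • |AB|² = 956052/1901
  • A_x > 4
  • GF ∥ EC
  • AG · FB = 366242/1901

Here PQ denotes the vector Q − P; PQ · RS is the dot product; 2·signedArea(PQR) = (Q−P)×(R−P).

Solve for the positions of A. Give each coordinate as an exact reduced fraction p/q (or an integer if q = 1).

1. A_x = 9384/1901  [G, E, A are collinear ∩ FA ⟂ GE]
2. A_y = 236/1901  [G, E, A are collinear ∩ FA ⟂ GE]
   → A = (9384/1901, 236/1901)

A = (9384/1901, 236/1901)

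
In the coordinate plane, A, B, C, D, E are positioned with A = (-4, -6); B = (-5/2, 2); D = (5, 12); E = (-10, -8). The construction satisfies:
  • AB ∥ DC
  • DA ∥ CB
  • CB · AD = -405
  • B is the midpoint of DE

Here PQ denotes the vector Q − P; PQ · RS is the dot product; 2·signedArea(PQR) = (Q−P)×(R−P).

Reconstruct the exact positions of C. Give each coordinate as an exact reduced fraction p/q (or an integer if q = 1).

C = (13/2, 20)

1. C_x = 13/2  [DA ∥ CB ∩ AB ∥ DC]
2. C_y = 20  [DA ∥ CB ∩ AB ∥ DC]
   → C = (13/2, 20)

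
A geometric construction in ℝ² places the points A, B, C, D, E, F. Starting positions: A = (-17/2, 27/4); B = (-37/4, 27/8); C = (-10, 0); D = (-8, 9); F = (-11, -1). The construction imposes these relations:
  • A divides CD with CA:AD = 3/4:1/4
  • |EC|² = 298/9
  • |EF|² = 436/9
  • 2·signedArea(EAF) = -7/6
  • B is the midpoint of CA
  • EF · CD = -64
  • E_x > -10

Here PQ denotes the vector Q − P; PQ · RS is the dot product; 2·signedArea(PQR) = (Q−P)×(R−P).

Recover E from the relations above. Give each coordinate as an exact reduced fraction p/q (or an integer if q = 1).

1. E_x = -9  [2·signedArea(EAF) = -7/6 ∩ EF · CD = -64]
2. E_y = 17/3  [2·signedArea(EAF) = -7/6 ∩ EF · CD = -64]
   → E = (-9, 17/3)

E = (-9, 17/3)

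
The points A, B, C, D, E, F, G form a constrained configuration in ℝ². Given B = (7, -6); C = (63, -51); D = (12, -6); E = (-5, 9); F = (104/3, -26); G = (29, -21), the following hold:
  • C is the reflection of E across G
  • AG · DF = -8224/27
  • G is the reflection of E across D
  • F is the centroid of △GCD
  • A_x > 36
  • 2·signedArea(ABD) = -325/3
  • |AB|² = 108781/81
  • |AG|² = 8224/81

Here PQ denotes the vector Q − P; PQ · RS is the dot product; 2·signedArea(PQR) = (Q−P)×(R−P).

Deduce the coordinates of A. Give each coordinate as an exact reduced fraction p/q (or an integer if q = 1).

1. A_x = 329/9  [2·signedArea(ABD) = -325/3 ∩ AG · DF = -8224/27]
2. A_y = -83/3  [2·signedArea(ABD) = -325/3 ∩ AG · DF = -8224/27]
   → A = (329/9, -83/3)

A = (329/9, -83/3)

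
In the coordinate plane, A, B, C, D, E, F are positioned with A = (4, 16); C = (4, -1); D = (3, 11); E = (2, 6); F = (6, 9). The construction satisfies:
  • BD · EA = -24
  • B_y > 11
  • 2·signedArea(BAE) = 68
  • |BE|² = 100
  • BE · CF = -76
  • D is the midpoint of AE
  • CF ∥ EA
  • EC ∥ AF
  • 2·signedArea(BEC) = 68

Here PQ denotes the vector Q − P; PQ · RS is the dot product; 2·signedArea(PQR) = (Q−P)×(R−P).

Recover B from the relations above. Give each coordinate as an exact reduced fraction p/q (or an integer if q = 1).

B = (10, 12)

1. B_x = 10  [2·signedArea(BEC) = 68 ∩ BE · CF = -76]
2. B_y = 12  [2·signedArea(BEC) = 68 ∩ BE · CF = -76]
   → B = (10, 12)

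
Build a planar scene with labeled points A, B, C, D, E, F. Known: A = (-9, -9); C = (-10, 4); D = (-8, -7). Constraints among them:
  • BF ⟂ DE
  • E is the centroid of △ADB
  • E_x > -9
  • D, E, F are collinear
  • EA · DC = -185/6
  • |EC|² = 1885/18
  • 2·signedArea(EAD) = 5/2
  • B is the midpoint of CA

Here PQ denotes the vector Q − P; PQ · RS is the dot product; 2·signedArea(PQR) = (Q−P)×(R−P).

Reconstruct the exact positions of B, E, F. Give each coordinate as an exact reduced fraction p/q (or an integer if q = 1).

1. B_x = -19/2  [B is the midpoint of CA]
2. B_y = -5/2  [B is the midpoint of CA]
   → B = (-19/2, -5/2)
3. E_x = -53/6  [E is the centroid of △ADB]
4. E_y = -37/6  [E is the centroid of △ADB]
   → E = (-53/6, -37/6)
5. F_x = -11  [D, E, F are collinear ∩ BF ⟂ DE]
6. F_y = -4  [D, E, F are collinear ∩ BF ⟂ DE]
   → F = (-11, -4)

B = (-19/2, -5/2)
E = (-53/6, -37/6)
F = (-11, -4)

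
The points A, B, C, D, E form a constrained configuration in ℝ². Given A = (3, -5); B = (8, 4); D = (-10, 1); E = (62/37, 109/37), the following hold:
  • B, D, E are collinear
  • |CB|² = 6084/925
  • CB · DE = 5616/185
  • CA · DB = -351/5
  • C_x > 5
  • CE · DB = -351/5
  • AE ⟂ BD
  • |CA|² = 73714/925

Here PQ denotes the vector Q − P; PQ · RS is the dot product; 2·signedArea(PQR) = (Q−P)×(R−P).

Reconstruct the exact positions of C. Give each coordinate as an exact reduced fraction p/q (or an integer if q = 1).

1. C_x = 1012/185  [line -18·x + -3·y + 546/5 = 0 ∩ |CB|² = 6084/925]
2. C_y = 662/185  [line -18·x + -3·y + 546/5 = 0 ∩ |CB|² = 6084/925]
   → C = (1012/185, 662/185)

C = (1012/185, 662/185)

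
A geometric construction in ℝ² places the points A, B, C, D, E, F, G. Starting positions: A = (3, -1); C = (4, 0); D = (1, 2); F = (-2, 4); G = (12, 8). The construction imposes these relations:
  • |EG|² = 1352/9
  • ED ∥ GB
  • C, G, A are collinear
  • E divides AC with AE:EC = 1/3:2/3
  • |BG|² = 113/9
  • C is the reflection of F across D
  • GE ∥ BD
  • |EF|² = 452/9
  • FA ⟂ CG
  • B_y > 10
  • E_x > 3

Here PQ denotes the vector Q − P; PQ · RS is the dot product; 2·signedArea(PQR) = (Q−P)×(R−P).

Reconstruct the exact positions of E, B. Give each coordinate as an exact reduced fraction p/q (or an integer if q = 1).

B = (29/3, 32/3)
E = (10/3, -2/3)

1. E_x = 10/3  [E divides AC with AE:EC = 1/3:2/3]
2. E_y = -2/3  [E divides AC with AE:EC = 1/3:2/3]
   → E = (10/3, -2/3)
3. B_x = 29/3  [GE ∥ BD ∩ ED ∥ GB]
4. B_y = 32/3  [GE ∥ BD ∩ ED ∥ GB]
   → B = (29/3, 32/3)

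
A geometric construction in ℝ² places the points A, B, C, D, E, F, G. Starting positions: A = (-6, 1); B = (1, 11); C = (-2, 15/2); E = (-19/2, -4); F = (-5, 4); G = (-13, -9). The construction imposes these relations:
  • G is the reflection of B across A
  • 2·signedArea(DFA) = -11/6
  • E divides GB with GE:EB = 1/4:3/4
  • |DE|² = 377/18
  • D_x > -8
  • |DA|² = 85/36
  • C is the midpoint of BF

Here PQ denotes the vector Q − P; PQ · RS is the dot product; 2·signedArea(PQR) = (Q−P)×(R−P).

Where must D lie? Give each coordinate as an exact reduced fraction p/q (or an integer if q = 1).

1. D_x = -7  [line 3·x + -1·y + 125/6 = 0 ∩ |DE|² = 377/18]
2. D_y = -1/6  [line 3·x + -1·y + 125/6 = 0 ∩ |DE|² = 377/18]
   → D = (-7, -1/6)

D = (-7, -1/6)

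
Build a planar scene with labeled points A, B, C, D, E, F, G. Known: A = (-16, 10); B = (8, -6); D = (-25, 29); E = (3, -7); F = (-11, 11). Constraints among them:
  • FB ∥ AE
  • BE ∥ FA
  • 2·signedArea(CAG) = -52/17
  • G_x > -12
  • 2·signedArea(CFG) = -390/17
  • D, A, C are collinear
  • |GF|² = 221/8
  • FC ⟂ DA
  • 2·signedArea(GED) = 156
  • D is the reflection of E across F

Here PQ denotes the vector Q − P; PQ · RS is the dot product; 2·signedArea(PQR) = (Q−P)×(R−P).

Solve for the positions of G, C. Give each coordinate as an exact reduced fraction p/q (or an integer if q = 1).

C = (-263/17, 151/17)
G = (-45/4, 23/4)

1. G_x = -45/4  [line -36·x + -28·y + -244 = 0 ∩ |GF|² = 221/8]
2. G_y = 23/4  [line -36·x + -28·y + -244 = 0 ∩ |GF|² = 221/8]
   → G = (-45/4, 23/4)
3. C_x = -263/17  [D, A, C are collinear ∩ FC ⟂ DA]
4. C_y = 151/17  [D, A, C are collinear ∩ FC ⟂ DA]
   → C = (-263/17, 151/17)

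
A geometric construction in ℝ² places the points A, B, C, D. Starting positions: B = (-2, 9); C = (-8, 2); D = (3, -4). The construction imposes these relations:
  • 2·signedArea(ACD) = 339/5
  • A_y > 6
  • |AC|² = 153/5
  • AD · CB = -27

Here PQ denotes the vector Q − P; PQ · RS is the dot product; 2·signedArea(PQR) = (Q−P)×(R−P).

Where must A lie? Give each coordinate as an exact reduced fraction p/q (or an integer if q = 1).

1. A_x = -22/5  [AD · CB = -27 ∩ 2·signedArea(ACD) = 339/5]
2. A_y = 31/5  [AD · CB = -27 ∩ 2·signedArea(ACD) = 339/5]
   → A = (-22/5, 31/5)

A = (-22/5, 31/5)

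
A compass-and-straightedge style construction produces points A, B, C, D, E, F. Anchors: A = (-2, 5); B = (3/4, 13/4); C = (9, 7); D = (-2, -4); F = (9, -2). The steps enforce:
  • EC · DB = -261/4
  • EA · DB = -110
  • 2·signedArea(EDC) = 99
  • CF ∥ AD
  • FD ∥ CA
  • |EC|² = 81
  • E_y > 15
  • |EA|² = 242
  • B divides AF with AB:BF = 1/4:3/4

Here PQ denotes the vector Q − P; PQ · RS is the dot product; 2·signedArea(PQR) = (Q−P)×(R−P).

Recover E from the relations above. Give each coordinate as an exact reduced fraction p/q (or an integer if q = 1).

1. E_x = 9  [EC · DB = -261/4 ∩ 2·signedArea(EDC) = 99]
2. E_y = 16  [EC · DB = -261/4 ∩ 2·signedArea(EDC) = 99]
   → E = (9, 16)

E = (9, 16)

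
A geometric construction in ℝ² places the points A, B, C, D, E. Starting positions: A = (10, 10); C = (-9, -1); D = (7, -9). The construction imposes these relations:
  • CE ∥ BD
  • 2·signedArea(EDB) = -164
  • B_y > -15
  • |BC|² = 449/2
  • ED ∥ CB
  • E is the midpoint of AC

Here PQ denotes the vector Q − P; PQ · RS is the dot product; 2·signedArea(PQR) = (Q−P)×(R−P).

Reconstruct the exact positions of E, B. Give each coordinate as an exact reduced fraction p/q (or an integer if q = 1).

1. E_x = 1/2  [E is the midpoint of AC]
2. E_y = 9/2  [E is the midpoint of AC]
   → E = (1/2, 9/2)
3. B_x = -5/2  [CE ∥ BD ∩ ED ∥ CB]
4. B_y = -29/2  [CE ∥ BD ∩ ED ∥ CB]
   → B = (-5/2, -29/2)

B = (-5/2, -29/2)
E = (1/2, 9/2)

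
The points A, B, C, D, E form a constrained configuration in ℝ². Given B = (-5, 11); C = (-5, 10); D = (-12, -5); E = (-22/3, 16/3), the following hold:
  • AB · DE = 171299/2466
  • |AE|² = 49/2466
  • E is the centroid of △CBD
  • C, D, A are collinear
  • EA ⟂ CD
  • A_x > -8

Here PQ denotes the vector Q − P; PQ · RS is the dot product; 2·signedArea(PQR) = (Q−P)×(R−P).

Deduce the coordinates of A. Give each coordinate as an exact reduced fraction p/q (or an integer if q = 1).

A = (-5923/822, 1445/274)

1. A_x = -5923/822  [C, D, A are collinear ∩ EA ⟂ CD]
2. A_y = 1445/274  [C, D, A are collinear ∩ EA ⟂ CD]
   → A = (-5923/822, 1445/274)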